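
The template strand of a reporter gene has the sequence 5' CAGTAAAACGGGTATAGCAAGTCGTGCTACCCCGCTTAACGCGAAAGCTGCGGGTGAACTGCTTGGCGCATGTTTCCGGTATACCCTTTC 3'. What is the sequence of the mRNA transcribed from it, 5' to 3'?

5′-GAAAGGGUAUACCGGAAACAUGCGCCAAGCAGUUCACCCGCAGCUUUCGCGUUAAGCGGGGUAGCACGACUUGCUAUACCCGUUUUACUG-3′

RNA polymerase reads the template 3'→5' and synthesizes mRNA 5'→3' by base-pairing (A→U, T→A, G↔C). The complement of the template is GTCATTTTGCCCATATCGTTCAGCACGATGGGGCGAATTGCGCTTTCGACGCCCACTTGACGAACCGCGTACAAAGGCCATATGGGAAAG; antiparallel, so 5'→3' the coding strand is GAAAGGGTATACCGGAAACATGCGCCAAGCAGTTCACCCGCAGCTTTCGCGTTAAGCGGGGTAGCACGACTTGCTATACCCGTTTTACTG. Replace T with U for the mRNA.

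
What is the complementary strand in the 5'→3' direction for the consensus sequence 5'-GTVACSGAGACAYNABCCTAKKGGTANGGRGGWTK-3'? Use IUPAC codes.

Standard pairs A↔T, G↔C; ambiguity codes pair R↔Y, K↔M, W↔W, S↔S, B↔V, N↔N. Complement (CABTGSCTCTGTRNTVGGATMMCCATNCCYCCWAM), then reverse for 5'→3'.

5′-MAWCCYCCNTACCMMTAGGVTNRTGTCTCSGTBAC-3′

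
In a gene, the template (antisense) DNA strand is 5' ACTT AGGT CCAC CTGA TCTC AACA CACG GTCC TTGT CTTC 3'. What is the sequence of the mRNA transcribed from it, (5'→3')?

5'-GAAGACAAGGACCGUGUGUUGAGAUCAGGUGGACCUAAGU-3'

RNA polymerase reads the template 3'→5' and synthesizes mRNA 5'→3' by base-pairing (A→U, T→A, G↔C). The complement of the template is TGAATCCAGGTGGACTAGAGTTGTGTGCCAGGAACAGAAG; antiparallel, so 5'→3' the coding strand is GAAGACAAGGACCGTGTGTTGAGATCAGGTGGACCTAAGT. Replace T with U for the mRNA.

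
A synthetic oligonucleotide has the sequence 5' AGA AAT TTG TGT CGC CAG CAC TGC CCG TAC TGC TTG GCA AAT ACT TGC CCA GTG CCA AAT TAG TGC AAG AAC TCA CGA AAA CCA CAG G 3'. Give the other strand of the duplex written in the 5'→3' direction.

Pairing A↔T and G↔C gives TCTTTAAACACAGCGGTCGTGACGGGCATGACGAACCGTTTATGAACGGGTCACGGTTTAATCACGTTCTTGAGTGCTTTTGGTGTCC, running 3'→5'. Reverse for the 5'→3' convention.

5'-CCTGTGGTTTTCGTGAGTTCTTGCACTAATTTGGCACTGGGCAAGTATTTGCCAAGCAGTACGGGCAGTGCTGGCGACACAAATTTCT-3'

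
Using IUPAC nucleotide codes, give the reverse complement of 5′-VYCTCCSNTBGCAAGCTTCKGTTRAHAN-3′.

Standard pairs A↔T, G↔C; ambiguity codes pair R↔Y, K↔M, S↔S, B↔V, H↔D, N↔N. Complement (BRGAGGSNAVCGTTCGAAGMCAAYTDTN), then reverse for 5'→3'.

5′-NTDTYAACMGAAGCTTGCVANSGGAGRB-3′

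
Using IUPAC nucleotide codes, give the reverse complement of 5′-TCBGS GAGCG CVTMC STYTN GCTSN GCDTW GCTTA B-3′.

5'-VTAAGCWAHGCNSAGCNARASGKABGCGCTCSCVGA-3'

Standard pairs A↔T, G↔C; ambiguity codes pair Y↔R, M↔K, W↔W, S↔S, B↔V, D↔H, N↔N. Complement (AGVCSCTCGCGBAKGSARANCGASNCGHAWCGAATV), then reverse for 5'→3'.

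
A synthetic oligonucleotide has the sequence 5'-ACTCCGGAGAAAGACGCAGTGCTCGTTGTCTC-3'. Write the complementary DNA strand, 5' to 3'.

5′-GAGACAACGAGCACTGCGTCTTTCTCCGGAGT-3′

The complement of ACTCCGGAGAAAGACGCAGTGCTCGTTGTCTC is TGAGGCCTCTTTCTGCGTCACGAGCAACAGAG (A↔T, G↔C). DNA strands are antiparallel, so the complementary strand runs 3'→5'; reversing gives the 5'→3' form.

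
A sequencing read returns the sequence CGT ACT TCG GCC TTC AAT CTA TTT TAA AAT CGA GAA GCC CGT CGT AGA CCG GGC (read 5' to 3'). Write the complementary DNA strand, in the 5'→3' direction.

5'-GCCCGGTCTACGACGGGCTTCTCGATTTTAAAATAGATTGAAGGCCGAAGTACG-3'

Pairing A↔T and G↔C gives GCATGAAGCCGGAAGTTAGATAAAATTTTAGCTCTTCGGGCAGCATCTGGCCCG, running 3'→5'. Reverse for the 5'→3' convention.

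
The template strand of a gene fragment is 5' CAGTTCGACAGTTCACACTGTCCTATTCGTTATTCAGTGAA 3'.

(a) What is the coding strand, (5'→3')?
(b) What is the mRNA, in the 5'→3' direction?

(a) The coding strand is the reverse complement of the template: complement GTCAAGCTGTCAAGTGTGACAGGATAAGCAATAAGTCACTT, then reverse.
(b) mRNA has the coding-strand sequence with T→U.

(a) 5'-TTCACTGAATAACGAATAGGACAGTGTGAACTGTCGAACTG-3'
(b) 5'-UUCACUGAAUAACGAAUAGGACAGUGUGAACUGUCGAACUG-3'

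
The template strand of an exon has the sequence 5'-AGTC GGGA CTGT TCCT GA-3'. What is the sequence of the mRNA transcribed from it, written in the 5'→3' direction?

5′-UCAGGAACAGUCCCGACU-3′

RNA polymerase reads the template 3'→5' and synthesizes mRNA 5'→3' by base-pairing (A→U, T→A, G↔C). The complement of the template is TCAGCCCTGACAAGGACT; antiparallel, so 5'→3' the coding strand is TCAGGAACAGTCCCGACT. Replace T with U for the mRNA.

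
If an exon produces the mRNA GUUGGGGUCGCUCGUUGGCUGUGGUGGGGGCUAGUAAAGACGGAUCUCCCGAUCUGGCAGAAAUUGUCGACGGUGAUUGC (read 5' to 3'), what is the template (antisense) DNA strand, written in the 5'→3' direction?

Replace U with T to get the coding DNA strand: GTTGGGGTCGCTCGTTGGCTGTGGTGGGGGCTAGTAAAGACGGATCTCCCGATCTGGCAGAAATTGTCGACGGTGATTGC. The template strand is its reverse complement (complement CAACCCCAGCGAGCAACCGACACCACCCCCGATCATTTCTGCCTAGAGGGCTAGACCGTCTTTAACAGCTGCCACTAACG, then reverse).

5′-GCAATCACCGTCGACAATTTCTGCCAGATCGGGAGATCCGTCTTTACTAGCCCCCACCACAGCCAACGAGCGACCCCAAC-3′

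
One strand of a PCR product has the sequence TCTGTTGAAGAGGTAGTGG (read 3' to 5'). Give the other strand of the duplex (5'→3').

5'-AGACAACTTCTCCATCACC-3'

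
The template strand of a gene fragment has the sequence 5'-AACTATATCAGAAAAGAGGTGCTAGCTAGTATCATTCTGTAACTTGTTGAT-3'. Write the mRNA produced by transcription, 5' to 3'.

RNA polymerase reads the template 3'→5' and synthesizes mRNA 5'→3' by base-pairing (A→U, T→A, G↔C). The complement of the template is TTGATATAGTCTTTTCTCCACGATCGATCATAGTAAGACATTGAACAACTA; antiparallel, so 5'→3' the coding strand is ATCAACAAGTTACAGAATGATACTAGCTAGCACCTCTTTTCTGATATAGTT. Replace T with U for the mRNA.

5'-AUCAACAAGUUACAGAAUGAUACUAGCUAGCACCUCUUUUCUGAUAUAGUU-3'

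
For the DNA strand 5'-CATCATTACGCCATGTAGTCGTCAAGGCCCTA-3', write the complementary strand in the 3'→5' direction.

Base-pairing A↔T, G↔C gives the complement. The complementary strand is antiparallel, so paired with a 5'→3' strand it runs 3'→5'.

3'-GTAGTAATGCGGTACATCAGCAGTTCCGGGAT-5'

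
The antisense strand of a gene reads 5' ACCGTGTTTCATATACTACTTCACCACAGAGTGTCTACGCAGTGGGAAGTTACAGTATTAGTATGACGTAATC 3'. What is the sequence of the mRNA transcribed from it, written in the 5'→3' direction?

The mRNA has the sequence of the coding strand (reverse complement of the template) with T→U. Reverse complement of ACCGTGTTTCATATACTACTTCACCACAGAGTGTCTACGCAGTGGGAAGTTACAGTATTAGTATGACGTAATC is GATTACGTCATACTAATACTGTAACTTCCCACTGCGTAGACACTCTGTGGTGAAGTAGTATATGAAACACGGT; then T→U.

5'-GAUUACGUCAUACUAAUACUGUAACUUCCCACUGCGUAGACACUCUGUGGUGAAGUAGUAUAUGAAACACGGU-3'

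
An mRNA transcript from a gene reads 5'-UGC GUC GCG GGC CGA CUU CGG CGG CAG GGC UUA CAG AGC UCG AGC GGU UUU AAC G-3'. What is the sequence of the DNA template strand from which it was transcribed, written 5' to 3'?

Replace U with T to get the coding DNA strand: TGCGTCGCGGGCCGACTTCGGCGGCAGGGCTTACAGAGCTCGAGCGGTTTTAACG. The template strand is its reverse complement (complement ACGCAGCGCCCGGCTGAAGCCGCCGTCCCGAATGTCTCGAGCTCGCCAAAATTGC, then reverse).

5′-CGTTAAAACCGCTCGAGCTCTGTAAGCCCTGCCGCCGAAGTCGGCCCGCGACGCA-3′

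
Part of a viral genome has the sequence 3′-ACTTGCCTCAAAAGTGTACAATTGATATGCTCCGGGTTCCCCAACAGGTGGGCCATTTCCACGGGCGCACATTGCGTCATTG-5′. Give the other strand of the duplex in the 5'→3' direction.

The strand is given 3'→5', so its complement runs 5'→3' in the same left-to-right order: pair each base A↔T, G↔C.

5'-TGAACGGAGTTTTCACATGTTAACTATACGAGGCCCAAGGGGTTGTCCACCCGGTAAAGGTGCCCGCGTGTAACGCAGTAAC-3'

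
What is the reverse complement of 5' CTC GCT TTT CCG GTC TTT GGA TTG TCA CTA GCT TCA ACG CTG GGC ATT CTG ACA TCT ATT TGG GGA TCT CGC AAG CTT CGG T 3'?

5'-ACCGAAGCTTGCGAGATCCCCAAATAGATGTCAGAATGCCCAGCGTTGAAGCTAGTGACAATCCAAAGACCGGAAAAGCGAG-3'

Complement each base (A↔T, G↔C): GAGCGAAAAGGCCAGAAACCTAACAGTGATCGAAGTTGCGACCCGTAAGACTGTAGATAAACCCCTAGAGCGTTCGAAGCCA. Then reverse.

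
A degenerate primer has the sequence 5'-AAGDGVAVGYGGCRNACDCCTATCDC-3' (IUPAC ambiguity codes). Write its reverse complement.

Standard pairs A↔T, G↔C; ambiguity codes pair R↔Y, D↔H, V↔B, N↔N. Complement (TTCHCBTBCRCCGYNTGHGGATAGHG), then reverse for 5'→3'.

5′-GHGATAGGHGTNYGCCRCBTBCHCTT-3′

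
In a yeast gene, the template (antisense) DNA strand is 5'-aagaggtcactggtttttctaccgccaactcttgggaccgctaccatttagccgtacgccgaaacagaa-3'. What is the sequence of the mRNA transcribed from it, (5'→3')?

RNA polymerase reads the template 3'→5' and synthesizes mRNA 5'→3' by base-pairing (A→U, T→A, G↔C). The complement of the template is TTCTCCAGTGACCAAAAAGATGGCGGTTGAGAACCCTGGCGATGGTAAATCGGCATGCGGCTTTGTCTT; antiparallel, so 5'→3' the coding strand is TTCTGTTTCGGCGTACGGCTAAATGGTAGCGGTCCCAAGAGTTGGCGGTAGAAAAACCAGTGACCTCTT. Replace T with U for the mRNA.

5'-UUCUGUUUCGGCGUACGGCUAAAUGGUAGCGGUCCCAAGAGUUGGCGGUAGAAAAACCAGUGACCUCUU-3'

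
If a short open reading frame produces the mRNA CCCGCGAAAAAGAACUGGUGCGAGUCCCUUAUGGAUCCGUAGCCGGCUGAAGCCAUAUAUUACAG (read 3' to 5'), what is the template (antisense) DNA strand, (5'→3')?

Written 5'→3' the mRNA is GACAUUAUAUACCGAAGUCGGCCGAUGCCUAGGUAUUCCCUGAGCGUGGUCAAGAAAAAGCGCCC, so the coding DNA strand is GACATTATATACCGAAGTCGGCCGATGCCTAGGTATTCCCTGAGCGTGGTCAAGAAAAAGCGCCC. The template is its reverse complement.

5′-GGGCGCTTTTTCTTGACCACGCTCAGGGAATACCTAGGCATCGGCCGACTTCGGTATATAATGTC-3′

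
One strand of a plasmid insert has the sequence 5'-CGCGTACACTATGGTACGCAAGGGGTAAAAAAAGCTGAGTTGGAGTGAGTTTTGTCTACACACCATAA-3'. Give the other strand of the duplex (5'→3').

5'-TTATGGTGTGTAGACAAAACTCACTCCAACTCAGCTTTTTTTACCCCTTGCGTACCATAGTGTACGCG-3'

Pairing A↔T and G↔C gives GCGCATGTGATACCATGCGTTCCCCATTTTTTTCGACTCAACCTCACTCAAAACAGATGTGTGGTATT, running 3'→5'. Reverse for the 5'→3' convention.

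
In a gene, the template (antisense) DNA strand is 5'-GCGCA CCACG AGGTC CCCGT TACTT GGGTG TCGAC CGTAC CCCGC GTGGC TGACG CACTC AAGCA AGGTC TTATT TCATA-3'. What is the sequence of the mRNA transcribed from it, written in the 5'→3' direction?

RNA polymerase reads the template 3'→5' and synthesizes mRNA 5'→3' by base-pairing (A→U, T→A, G↔C). The complement of the template is CGCGTGGTGCTCCAGGGGCAATGAACCCACAGCTGGCATGGGGCGCACCGACTGCGTGAGTTCGTTCCAGAATAAAGTAT; antiparallel, so 5'→3' the coding strand is TATGAAATAAGACCTTGCTTGAGTGCGTCAGCCACGCGGGGTACGGTCGACACCCAAGTAACGGGGACCTCGTGGTGCGC. Replace T with U for the mRNA.

5′-UAUGAAAUAAGACCUUGCUUGAGUGCGUCAGCCACGCGGGGUACGGUCGACACCCAAGUAACGGGGACCUCGUGGUGCGC-3′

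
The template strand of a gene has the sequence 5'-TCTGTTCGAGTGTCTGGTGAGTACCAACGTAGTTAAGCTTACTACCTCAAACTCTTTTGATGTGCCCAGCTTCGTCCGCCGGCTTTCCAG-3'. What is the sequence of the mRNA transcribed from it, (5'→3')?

5'-CUGGAAAGCCGGCGGACGAAGCUGGGCACAUCAAAAGAGUUUGAGGUAGUAAGCUUAACUACGUUGGUACUCACCAGACACUCGAACAGA-3'

RNA polymerase reads the template 3'→5' and synthesizes mRNA 5'→3' by base-pairing (A→U, T→A, G↔C). The complement of the template is AGACAAGCTCACAGACCACTCATGGTTGCATCAATTCGAATGATGGAGTTTGAGAAAACTACACGGGTCGAAGCAGGCGGCCGAAAGGTC; antiparallel, so 5'→3' the coding strand is CTGGAAAGCCGGCGGACGAAGCTGGGCACATCAAAAGAGTTTGAGGTAGTAAGCTTAACTACGTTGGTACTCACCAGACACTCGAACAGA. Replace T with U for the mRNA.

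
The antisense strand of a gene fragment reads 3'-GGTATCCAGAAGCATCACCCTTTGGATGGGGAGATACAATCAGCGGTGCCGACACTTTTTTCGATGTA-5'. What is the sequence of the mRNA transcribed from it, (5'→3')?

5'-CCAUAGGUCUUCGUAGUGGGAAACCUACCCCUCUAUGUUAGUCGCCACGGCUGUGAAAAAAGCUACAU-3'

Reading the template 3'→5' as shown, RNA polymerase pairs each base (A→U, T→A, G↔C) to build mRNA 5'→3' directly.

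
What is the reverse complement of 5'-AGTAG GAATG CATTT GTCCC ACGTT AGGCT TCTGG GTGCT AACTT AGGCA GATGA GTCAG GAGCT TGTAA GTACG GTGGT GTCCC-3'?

5'-GGGACACCACCGTACTTACAAGCTCCTGACTCATCTGCCTAAGTTAGCACCCAGAAGCCTAACGTGGGACAAATGCATTCCTACT-3'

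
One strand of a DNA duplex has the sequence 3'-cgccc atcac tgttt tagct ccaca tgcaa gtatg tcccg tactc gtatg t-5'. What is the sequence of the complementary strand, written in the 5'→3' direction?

5′-GCGGGTAGTGACAAAATCGAGGTGTACGTTCATACAGGGCATGAGCATACA-3′

The strand is given 3'→5', so its complement runs 5'→3' in the same left-to-right order: pair each base A↔T, G↔C.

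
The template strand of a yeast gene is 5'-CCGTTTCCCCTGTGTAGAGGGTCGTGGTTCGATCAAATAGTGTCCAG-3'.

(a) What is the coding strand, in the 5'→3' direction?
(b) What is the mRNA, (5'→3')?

(a) 5′-CTGGACACTATTTGATCGAACCACGACCCTCTACACAGGGGAAACGG-3′
(b) 5'-CUGGACACUAUUUGAUCGAACCACGACCCUCUACACAGGGGAAACGG-3'

(a) The coding strand is the reverse complement of the template: complement GGCAAAGGGGACACATCTCCCAGCACCAAGCTAGTTTATCACAGGTC, then reverse.
(b) mRNA has the coding-strand sequence with T→U.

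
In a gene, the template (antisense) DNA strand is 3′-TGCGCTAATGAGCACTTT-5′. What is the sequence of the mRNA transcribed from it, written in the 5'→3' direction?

Reading the template 3'→5' as shown, RNA polymerase pairs each base (A→U, T→A, G↔C) to build mRNA 5'→3' directly.

5'-ACGCGAUUACUCGUGAAA-3'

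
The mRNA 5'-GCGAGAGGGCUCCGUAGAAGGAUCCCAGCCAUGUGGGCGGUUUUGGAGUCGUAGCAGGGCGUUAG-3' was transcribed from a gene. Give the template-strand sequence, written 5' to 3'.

Replace U with T to get the coding DNA strand: GCGAGAGGGCTCCGTAGAAGGATCCCAGCCATGTGGGCGGTTTTGGAGTCGTAGCAGGGCGTTAG. The template strand is its reverse complement (complement CGCTCTCCCGAGGCATCTTCCTAGGGTCGGTACACCCGCCAAAACCTCAGCATCGTCCCGCAATC, then reverse).

5'-CTAACGCCCTGCTACGACTCCAAAACCGCCCACATGGCTGGGATCCTTCTACGGAGCCCTCTCGC-3'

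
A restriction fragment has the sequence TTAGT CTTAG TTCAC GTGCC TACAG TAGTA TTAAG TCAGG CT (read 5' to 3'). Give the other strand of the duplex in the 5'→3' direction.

5'-AGCCTGACTTAATACTACTGTAGGCACGTGAACTAAGACTAA-3'

Pairing A↔T and G↔C gives AATCAGAATCAAGTGCACGGATGTCATCATAATTCAGTCCGA, running 3'→5'. Reverse for the 5'→3' convention.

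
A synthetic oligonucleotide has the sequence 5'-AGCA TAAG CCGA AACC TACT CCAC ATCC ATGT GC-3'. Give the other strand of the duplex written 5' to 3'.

5'-GCACATGGATGTGGAGTAGGTTTCGGCTTATGCT-3'

The complement of AGCATAAGCCGAAACCTACTCCACATCCATGTGC is TCGTATTCGGCTTTGGATGAGGTGTAGGTACACG (A↔T, G↔C). DNA strands are antiparallel, so the complementary strand runs 3'→5'; reversing gives the 5'→3' form.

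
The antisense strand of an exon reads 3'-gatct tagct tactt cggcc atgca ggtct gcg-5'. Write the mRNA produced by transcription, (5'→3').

Reading the template 3'→5' as shown, RNA polymerase pairs each base (A→U, T→A, G↔C) to build mRNA 5'→3' directly.

5'-CUAGAAUCGAAUGAAGCCGGUACGUCCAGACGC-3'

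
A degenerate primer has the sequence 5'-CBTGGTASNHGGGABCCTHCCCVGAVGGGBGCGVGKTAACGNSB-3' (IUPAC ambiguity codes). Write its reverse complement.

Standard pairs A↔T, G↔C; ambiguity codes pair K↔M, S↔S, B↔V, H↔D, N↔N. Complement (GVACCATSNDCCCTVGGADGGGBCTBCCCVCGCBCMATTGCNSV), then reverse for 5'→3'.

5'-VSNCGTTAMCBCGCVCCCBTCBGGGDAGGVTCCCDNSTACCAVG-3'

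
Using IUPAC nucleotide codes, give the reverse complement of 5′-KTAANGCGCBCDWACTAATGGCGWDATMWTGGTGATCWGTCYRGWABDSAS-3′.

5'-STSHVTWCYRGACWGATCACCAWKATHWCGCCATTAGTWHGVGCGCNTTAM-3'

Standard pairs A↔T, G↔C; ambiguity codes pair R↔Y, M↔K, W↔W, S↔S, B↔V, D↔H, N↔N. Complement (MATTNCGCGVGHWTGATTACCGCWHTAKWACCACTAGWCAGRYCWTVHSTS), then reverse for 5'→3'.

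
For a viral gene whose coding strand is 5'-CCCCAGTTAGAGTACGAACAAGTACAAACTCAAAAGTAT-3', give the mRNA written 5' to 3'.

mRNA has the coding-strand sequence with U in place of T.

5'-CCCCAGUUAGAGUACGAACAAGUACAAACUCAAAAGUAU-3'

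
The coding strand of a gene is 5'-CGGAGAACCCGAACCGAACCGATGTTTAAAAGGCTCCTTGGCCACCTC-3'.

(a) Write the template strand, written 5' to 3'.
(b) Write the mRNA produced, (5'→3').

(a) 5′-GAGGTGGCCAAGGAGCCTTTTAAACATCGGTTCGGTTCGGGTTCTCCG-3′
(b) 5'-CGGAGAACCCGAACCGAACCGAUGUUUAAAAGGCUCCUUGGCCACCUC-3'

(a) The template strand is the reverse complement of the coding strand: complement GCCTCTTGGGCTTGGCTTGGCTACAAATTTTCCGAGGAACCGGTGGAG, then reverse.
(b) mRNA matches the coding strand with T→U.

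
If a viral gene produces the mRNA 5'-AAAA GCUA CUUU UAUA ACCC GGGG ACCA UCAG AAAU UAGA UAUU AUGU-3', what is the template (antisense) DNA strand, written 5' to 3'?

Replace U with T to get the coding DNA strand: AAAAGCTACTTTTATAACCCGGGGACCATCAGAAATTAGATATTATGT. The template strand is its reverse complement (complement TTTTCGATGAAAATATTGGGCCCCTGGTAGTCTTTAATCTATAATACA, then reverse).

5′-ACATAATATCTAATTTCTGATGGTCCCCGGGTTATAAAAGTAGCTTTT-3′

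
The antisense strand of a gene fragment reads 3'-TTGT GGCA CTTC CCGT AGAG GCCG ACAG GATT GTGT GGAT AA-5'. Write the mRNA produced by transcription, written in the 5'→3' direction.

Reading the template 3'→5' as shown, RNA polymerase pairs each base (A→U, T→A, G↔C) to build mRNA 5'→3' directly.

5'-AACACCGUGAAGGGCAUCUCCGGCUGUCCUAACACACCUAUU-3'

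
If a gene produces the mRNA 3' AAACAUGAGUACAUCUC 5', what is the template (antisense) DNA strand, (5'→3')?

Written 5'→3' the mRNA is CUCUACAUGAGUACAAA, so the coding DNA strand is CTCTACATGAGTACAAA. The template is its reverse complement.

5'-TTTGTACTCATGTAGAG-3'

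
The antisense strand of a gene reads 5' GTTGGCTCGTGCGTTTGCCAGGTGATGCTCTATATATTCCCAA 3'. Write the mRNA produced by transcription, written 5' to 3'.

RNA polymerase reads the template 3'→5' and synthesizes mRNA 5'→3' by base-pairing (A→U, T→A, G↔C). The complement of the template is CAACCGAGCACGCAAACGGTCCACTACGAGATATATAAGGGTT; antiparallel, so 5'→3' the coding strand is TTGGGAATATATAGAGCATCACCTGGCAAACGCACGAGCCAAC. Replace T with U for the mRNA.

5′-UUGGGAAUAUAUAGAGCAUCACCUGGCAAACGCACGAGCCAAC-3′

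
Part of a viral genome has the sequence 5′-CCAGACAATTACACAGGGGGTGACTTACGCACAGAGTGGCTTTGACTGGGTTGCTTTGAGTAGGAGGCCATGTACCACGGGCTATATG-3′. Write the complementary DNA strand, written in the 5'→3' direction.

5′-CATATAGCCCGTGGTACATGGCCTCCTACTCAAAGCAACCCAGTCAAAGCCACTCTGTGCGTAAGTCACCCCCTGTGTAATTGTCTGG-3′

The complement of CCAGACAATTACACAGGGGGTGACTTACGCACAGAGTGGCTTTGACTGGGTTGCTTTGAGTAGGAGGCCATGTACCACGGGCTATATG is GGTCTGTTAATGTGTCCCCCACTGAATGCGTGTCTCACCGAAACTGACCCAACGAAACTCATCCTCCGGTACATGGTGCCCGATATAC (A↔T, G↔C). DNA strands are antiparallel, so the complementary strand runs 3'→5'; reversing gives the 5'→3' form.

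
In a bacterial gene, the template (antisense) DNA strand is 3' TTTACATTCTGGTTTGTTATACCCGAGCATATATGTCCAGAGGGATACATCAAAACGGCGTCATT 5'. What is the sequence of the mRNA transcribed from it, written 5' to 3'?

5'-AAAUGUAAGACCAAACAAUAUGGGCUCGUAUAUACAGGUCUCCCUAUGUAGUUUUGCCGCAGUAA-3'

Reading the template 3'→5' as shown, RNA polymerase pairs each base (A→U, T→A, G↔C) to build mRNA 5'→3' directly.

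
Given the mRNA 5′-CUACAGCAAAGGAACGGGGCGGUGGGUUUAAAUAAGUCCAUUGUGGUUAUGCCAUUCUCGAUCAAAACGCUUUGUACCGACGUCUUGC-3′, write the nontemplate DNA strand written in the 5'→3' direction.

The coding DNA strand has the same 5'→3' sequence as the mRNA with U replaced by T.

5'-CTACAGCAAAGGAACGGGGCGGTGGGTTTAAATAAGTCCATTGTGGTTATGCCATTCTCGATCAAAACGCTTTGTACCGACGTCTTGC-3'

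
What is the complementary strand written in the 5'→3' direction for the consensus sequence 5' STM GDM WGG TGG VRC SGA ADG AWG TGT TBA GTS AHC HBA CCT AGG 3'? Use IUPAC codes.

5'-CCTAGGTVDGDTSACTVAACACWTCHTTCSGYBCCACCWKHCKAS-3'

Standard pairs A↔T, G↔C; ambiguity codes pair R↔Y, M↔K, W↔W, S↔S, B↔V, D↔H. Complement (SAKCHKWCCACCBYGSCTTHCTWCACAAVTCASTDGDVTGGATCC), then reverse for 5'→3'.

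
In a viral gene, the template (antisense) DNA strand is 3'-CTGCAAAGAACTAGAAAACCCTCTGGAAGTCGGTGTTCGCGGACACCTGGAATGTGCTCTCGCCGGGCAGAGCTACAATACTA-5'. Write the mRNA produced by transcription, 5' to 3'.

Reading the template 3'→5' as shown, RNA polymerase pairs each base (A→U, T→A, G↔C) to build mRNA 5'→3' directly.

5'-GACGUUUCUUGAUCUUUUGGGAGACCUUCAGCCACAAGCGCCUGUGGACCUUACACGAGAGCGGCCCGUCUCGAUGUUAUGAU-3'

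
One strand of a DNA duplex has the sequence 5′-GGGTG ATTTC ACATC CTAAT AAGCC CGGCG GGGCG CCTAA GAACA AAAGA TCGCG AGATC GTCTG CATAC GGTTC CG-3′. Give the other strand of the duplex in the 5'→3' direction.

5′-CGGAACCGTATGCAGACGATCTCGCGATCTTTTGTTCTTAGGCGCCCCGCCGGGCTTATTAGGATGTGAAATCACCC-3′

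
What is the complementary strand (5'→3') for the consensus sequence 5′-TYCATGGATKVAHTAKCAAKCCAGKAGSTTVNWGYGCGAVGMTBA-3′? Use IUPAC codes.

Standard pairs A↔T, G↔C; ambiguity codes pair Y↔R, M↔K, W↔W, S↔S, B↔V, H↔D, N↔N. Complement (ARGTACCTAMBTDATMGTTMGGTCMTCSAABNWCRCGCTBCKAVT), then reverse for 5'→3'.

5′-TVAKCBTCGCRCWNBAASCTMCTGGMTTGMTADTBMATCCATGRA-3′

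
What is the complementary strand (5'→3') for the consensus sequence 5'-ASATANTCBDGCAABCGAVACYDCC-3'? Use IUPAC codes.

Standard pairs A↔T, G↔C; ambiguity codes pair Y↔R, S↔S, B↔V, D↔H, N↔N. Complement (TSTATNAGVHCGTTVGCTBTGRHGG), then reverse for 5'→3'.

5'-GGHRGTBTCGVTTGCHVGANTATST-3'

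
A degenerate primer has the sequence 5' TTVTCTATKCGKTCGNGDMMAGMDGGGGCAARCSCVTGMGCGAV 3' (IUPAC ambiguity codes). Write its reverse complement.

5'-BTCGCKCABGSGYTTGCCCCHKCTKKHCNCGAMCGMATAGABAA-3'

Standard pairs A↔T, G↔C; ambiguity codes pair R↔Y, M↔K, S↔S, D↔H, V↔B, N↔N. Complement (AABAGATAMGCMAGCNCHKKTCKHCCCCGTTYGSGBACKCGCTB), then reverse for 5'→3'.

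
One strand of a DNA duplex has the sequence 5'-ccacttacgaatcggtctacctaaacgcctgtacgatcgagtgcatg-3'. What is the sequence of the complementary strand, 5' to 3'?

5'-CATGCACTCGATCGTACAGGCGTTTAGGTAGACCGATTCGTAAGTGG-3'

Pairing A↔T and G↔C gives GGTGAATGCTTAGCCAGATGGATTTGCGGACATGCTAGCTCACGTAC, running 3'→5'. Reverse for the 5'→3' convention.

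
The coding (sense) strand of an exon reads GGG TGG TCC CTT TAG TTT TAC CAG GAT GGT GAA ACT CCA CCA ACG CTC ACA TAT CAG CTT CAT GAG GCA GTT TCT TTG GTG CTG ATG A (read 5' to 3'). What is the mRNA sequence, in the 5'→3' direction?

The mRNA is synthesized from the template strand, so it matches the coding strand with T replaced by U.

5'-GGGUGGUCCCUUUAGUUUUACCAGGAUGGUGAAACUCCACCAACGCUCACAUAUCAGCUUCAUGAGGCAGUUUCUUUGGUGCUGAUGA-3'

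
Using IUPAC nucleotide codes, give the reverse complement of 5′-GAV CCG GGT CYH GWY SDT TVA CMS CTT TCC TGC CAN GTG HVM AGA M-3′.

Standard pairs A↔T, G↔C; ambiguity codes pair Y↔R, M↔K, W↔W, S↔S, D↔H, V↔B, N↔N. Complement (CTBGGCCCAGRDCWRSHAABTGKSGAAAGGACGGTNCACDBKTCTK), then reverse for 5'→3'.

5'-KTCTKBDCACNTGGCAGGAAAGSKGTBAAHSRWCDRGACCCGGBTC-3'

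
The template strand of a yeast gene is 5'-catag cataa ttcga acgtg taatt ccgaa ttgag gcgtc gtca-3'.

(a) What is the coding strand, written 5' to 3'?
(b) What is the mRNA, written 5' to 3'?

(a) 5'-TGACGACGCCTCAATTCGGAATTACACGTTCGAATTATGCTATG-3'
(b) 5'-UGACGACGCCUCAAUUCGGAAUUACACGUUCGAAUUAUGCUAUG-3'

(a) The coding strand is the reverse complement of the template: complement GTATCGTATTAAGCTTGCACATTAAGGCTTAACTCCGCAGCAGT, then reverse.
(b) mRNA has the coding-strand sequence with T→U.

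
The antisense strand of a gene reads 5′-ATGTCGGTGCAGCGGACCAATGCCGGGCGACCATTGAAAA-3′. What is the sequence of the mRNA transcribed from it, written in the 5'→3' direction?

RNA polymerase reads the template 3'→5' and synthesizes mRNA 5'→3' by base-pairing (A→U, T→A, G↔C). The complement of the template is TACAGCCACGTCGCCTGGTTACGGCCCGCTGGTAACTTTT; antiparallel, so 5'→3' the coding strand is TTTTCAATGGTCGCCCGGCATTGGTCCGCTGCACCGACAT. Replace T with U for the mRNA.

5'-UUUUCAAUGGUCGCCCGGCAUUGGUCCGCUGCACCGACAU-3'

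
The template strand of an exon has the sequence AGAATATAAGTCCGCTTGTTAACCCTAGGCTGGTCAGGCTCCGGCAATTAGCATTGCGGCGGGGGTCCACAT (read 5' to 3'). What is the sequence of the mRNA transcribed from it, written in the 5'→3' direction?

5'-AUGUGGACCCCCGCCGCAAUGCUAAUUGCCGGAGCCUGACCAGCCUAGGGUUAACAAGCGGACUUAUAUUCU-3'

The mRNA has the sequence of the coding strand (reverse complement of the template) with T→U. Reverse complement of AGAATATAAGTCCGCTTGTTAACCCTAGGCTGGTCAGGCTCCGGCAATTAGCATTGCGGCGGGGGTCCACAT is ATGTGGACCCCCGCCGCAATGCTAATTGCCGGAGCCTGACCAGCCTAGGGTTAACAAGCGGACTTATATTCT; then T→U.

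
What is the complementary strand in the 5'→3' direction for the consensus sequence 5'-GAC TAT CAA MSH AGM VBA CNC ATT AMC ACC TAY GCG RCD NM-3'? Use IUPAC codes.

Standard pairs A↔T, G↔C; ambiguity codes pair R↔Y, M↔K, S↔S, B↔V, D↔H, N↔N. Complement (CTGATAGTTKSDTCKBVTGNGTAATKGTGGATRCGCYGHNK), then reverse for 5'→3'.

5'-KNHGYCGCRTAGGTGKTAATGNGTVBKCTDSKTTGATAGTC-3'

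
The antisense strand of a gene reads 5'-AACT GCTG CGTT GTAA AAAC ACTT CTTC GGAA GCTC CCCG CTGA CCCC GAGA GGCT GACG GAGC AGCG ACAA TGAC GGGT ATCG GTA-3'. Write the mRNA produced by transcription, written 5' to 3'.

5'-UACCGAUACCCGUCAUUGUCGCUGCUCCGUCAGCCUCUCGGGGUCAGCGGGGAGCUUCCGAAGAAGUGUUUUUACAACGCAGCAGUU-3'

The mRNA has the sequence of the coding strand (reverse complement of the template) with T→U. Reverse complement of AACTGCTGCGTTGTAAAAACACTTCTTCGGAAGCTCCCCGCTGACCCCGAGAGGCTGACGGAGCAGCGACAATGACGGGTATCGGTA is TACCGATACCCGTCATTGTCGCTGCTCCGTCAGCCTCTCGGGGTCAGCGGGGAGCTTCCGAAGAAGTGTTTTTACAACGCAGCAGTT; then T→U.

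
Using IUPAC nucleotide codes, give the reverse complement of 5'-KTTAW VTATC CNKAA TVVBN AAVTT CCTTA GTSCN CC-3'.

Standard pairs A↔T, G↔C; ambiguity codes pair K↔M, W↔W, S↔S, B↔V, N↔N. Complement (MAATWBATAGGNMTTABBVNTTBAAGGAATCASGNGG), then reverse for 5'→3'.

5'-GGNGSACTAAGGAABTTNVBBATTMNGGATABWTAAM-3'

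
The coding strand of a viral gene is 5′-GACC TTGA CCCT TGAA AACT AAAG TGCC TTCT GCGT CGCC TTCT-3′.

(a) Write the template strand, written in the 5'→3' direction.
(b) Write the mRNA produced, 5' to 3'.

(a) 5′-AGAAGGCGACGCAGAAGGCACTTTAGTTTTCAAGGGTCAAGGTC-3′
(b) 5'-GACCUUGACCCUUGAAAACUAAAGUGCCUUCUGCGUCGCCUUCU-3'

(a) The template strand is the reverse complement of the coding strand: complement CTGGAACTGGGAACTTTTGATTTCACGGAAGACGCAGCGGAAGA, then reverse.
(b) mRNA matches the coding strand with T→U.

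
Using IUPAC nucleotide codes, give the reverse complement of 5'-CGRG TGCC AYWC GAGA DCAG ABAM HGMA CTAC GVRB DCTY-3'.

5'-RAGHVYBCGTAGTKCDKTVTCTGHTCTCGWRTGGCACYCG-3'

Standard pairs A↔T, G↔C; ambiguity codes pair R↔Y, M↔K, W↔W, B↔V, D↔H. Complement (GCYCACGGTRWGCTCTHGTCTVTKDCKTGATGCBYVHGAR), then reverse for 5'→3'.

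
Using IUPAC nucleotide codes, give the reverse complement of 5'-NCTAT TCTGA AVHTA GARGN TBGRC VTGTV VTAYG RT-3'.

5'-AYCRTABBACABGYCVANCYTCTADBTTCAGAATAGN-3'

Standard pairs A↔T, G↔C; ambiguity codes pair R↔Y, B↔V, H↔D, N↔N. Complement (NGATAAGACTTBDATCTYCNAVCYGBACABBATRCYA), then reverse for 5'→3'.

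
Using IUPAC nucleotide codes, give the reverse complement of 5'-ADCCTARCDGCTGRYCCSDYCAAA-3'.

5'-TTTGRHSGGRYCAGCHGYTAGGHT-3'

Standard pairs A↔T, G↔C; ambiguity codes pair R↔Y, S↔S, D↔H. Complement (THGGATYGHCGACYRGGSHRGTTT), then reverse for 5'→3'.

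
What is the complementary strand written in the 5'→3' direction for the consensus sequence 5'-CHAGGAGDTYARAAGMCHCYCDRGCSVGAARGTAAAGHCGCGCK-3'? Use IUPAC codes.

Standard pairs A↔T, G↔C; ambiguity codes pair R↔Y, M↔K, S↔S, D↔H, V↔B. Complement (GDTCCTCHARTYTTCKGDGRGHYCGSBCTTYCATTTCDGCGCGM), then reverse for 5'→3'.

5′-MGCGCGDCTTTACYTTCBSGCYHGRGDGKCTTYTRAHCTCCTDG-3′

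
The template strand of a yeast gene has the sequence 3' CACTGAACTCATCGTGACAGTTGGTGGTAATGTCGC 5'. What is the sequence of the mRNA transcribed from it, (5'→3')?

Reading the template 3'→5' as shown, RNA polymerase pairs each base (A→U, T→A, G↔C) to build mRNA 5'→3' directly.

5'-GUGACUUGAGUAGCACUGUCAACCACCAUUACAGCG-3'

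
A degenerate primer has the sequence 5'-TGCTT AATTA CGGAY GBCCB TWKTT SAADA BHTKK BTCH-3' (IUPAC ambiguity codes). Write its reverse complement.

Standard pairs A↔T, G↔C; ambiguity codes pair Y↔R, K↔M, W↔W, S↔S, B↔V, D↔H. Complement (ACGAATTAATGCCTRCVGGVAWMAASTTHTVDAMMVAGD), then reverse for 5'→3'.

5′-DGAVMMADVTHTTSAAMWAVGGVCRTCCGTAATTAAGCA-3′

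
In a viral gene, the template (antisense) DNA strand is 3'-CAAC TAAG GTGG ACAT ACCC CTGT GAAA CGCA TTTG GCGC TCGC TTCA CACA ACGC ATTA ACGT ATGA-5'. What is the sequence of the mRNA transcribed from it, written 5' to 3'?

5'-GUUGAUUCCACCUGUAUGGGGACACUUUGCGUAAACCGCGAGCGAAGUGUGUUGCGUAAUUGCAUACU-3'

Reading the template 3'→5' as shown, RNA polymerase pairs each base (A→U, T→A, G↔C) to build mRNA 5'→3' directly.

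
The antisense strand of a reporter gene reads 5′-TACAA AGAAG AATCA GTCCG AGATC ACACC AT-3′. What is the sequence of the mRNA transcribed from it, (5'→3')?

5'-AUGGUGUGAUCUCGGACUGAUUCUUCUUUGUA-3'

RNA polymerase reads the template 3'→5' and synthesizes mRNA 5'→3' by base-pairing (A→U, T→A, G↔C). The complement of the template is ATGTTTCTTCTTAGTCAGGCTCTAGTGTGGTA; antiparallel, so 5'→3' the coding strand is ATGGTGTGATCTCGGACTGATTCTTCTTTGTA. Replace T with U for the mRNA.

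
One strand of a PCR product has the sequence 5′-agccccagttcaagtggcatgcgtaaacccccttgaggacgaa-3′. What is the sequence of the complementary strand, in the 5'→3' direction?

5'-TTCGTCCTCAAGGGGGTTTACGCATGCCACTTGAACTGGGGCT-3'

Pairing A↔T and G↔C gives TCGGGGTCAAGTTCACCGTACGCATTTGGGGGAACTCCTGCTT, running 3'→5'. Reverse for the 5'→3' convention.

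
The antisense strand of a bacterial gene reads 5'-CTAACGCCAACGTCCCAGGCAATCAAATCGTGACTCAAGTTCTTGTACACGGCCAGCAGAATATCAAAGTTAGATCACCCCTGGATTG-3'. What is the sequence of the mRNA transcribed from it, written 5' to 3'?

The mRNA has the sequence of the coding strand (reverse complement of the template) with T→U. Reverse complement of CTAACGCCAACGTCCCAGGCAATCAAATCGTGACTCAAGTTCTTGTACACGGCCAGCAGAATATCAAAGTTAGATCACCCCTGGATTG is CAATCCAGGGGTGATCTAACTTTGATATTCTGCTGGCCGTGTACAAGAACTTGAGTCACGATTTGATTGCCTGGGACGTTGGCGTTAG; then T→U.

5′-CAAUCCAGGGGUGAUCUAACUUUGAUAUUCUGCUGGCCGUGUACAAGAACUUGAGUCACGAUUUGAUUGCCUGGGACGUUGGCGUUAG-3′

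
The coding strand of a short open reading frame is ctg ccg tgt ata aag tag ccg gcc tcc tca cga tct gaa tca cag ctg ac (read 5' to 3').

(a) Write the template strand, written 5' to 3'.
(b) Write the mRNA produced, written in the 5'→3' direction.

(a) 5'-GTCAGCTGTGATTCAGATCGTGAGGAGGCCGGCTACTTTATACACGGCAG-3'
(b) 5'-CUGCCGUGUAUAAAGUAGCCGGCCUCCUCACGAUCUGAAUCACAGCUGAC-3'

(a) The template strand is the reverse complement of the coding strand: complement GACGGCACATATTTCATCGGCCGGAGGAGTGCTAGACTTAGTGTCGACTG, then reverse.
(b) mRNA matches the coding strand with T→U.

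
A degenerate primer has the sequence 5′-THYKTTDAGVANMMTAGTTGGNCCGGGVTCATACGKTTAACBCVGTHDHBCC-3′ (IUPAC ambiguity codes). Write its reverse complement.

Standard pairs A↔T, G↔C; ambiguity codes pair Y↔R, M↔K, B↔V, D↔H, N↔N. Complement (ADRMAAHTCBTNKKATCAACCNGGCCCBAGTATGCMAATTGVGBCADHDVGG), then reverse for 5'→3'.

5'-GGVDHDACBGVGTTAAMCGTATGABCCCGGNCCAACTAKKNTBCTHAAMRDA-3'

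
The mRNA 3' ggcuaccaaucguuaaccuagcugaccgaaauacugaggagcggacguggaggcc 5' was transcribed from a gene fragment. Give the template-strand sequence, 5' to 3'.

Written 5'→3' the mRNA is CCGGAGGUGCAGGCGAGGAGUCAUAAAGCCAGUCGAUCCAAUUGCUAACCAUCGG, so the coding DNA strand is CCGGAGGTGCAGGCGAGGAGTCATAAAGCCAGTCGATCCAATTGCTAACCATCGG. The template is its reverse complement.

5'-CCGATGGTTAGCAATTGGATCGACTGGCTTTATGACTCCTCGCCTGCACCTCCGG-3'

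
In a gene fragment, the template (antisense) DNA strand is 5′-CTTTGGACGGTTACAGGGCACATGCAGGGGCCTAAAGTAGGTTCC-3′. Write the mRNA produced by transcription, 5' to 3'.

5'-GGAACCUACUUUAGGCCCCUGCAUGUGCCCUGUAACCGUCCAAAG-3'

RNA polymerase reads the template 3'→5' and synthesizes mRNA 5'→3' by base-pairing (A→U, T→A, G↔C). The complement of the template is GAAACCTGCCAATGTCCCGTGTACGTCCCCGGATTTCATCCAAGG; antiparallel, so 5'→3' the coding strand is GGAACCTACTTTAGGCCCCTGCATGTGCCCTGTAACCGTCCAAAG. Replace T with U for the mRNA.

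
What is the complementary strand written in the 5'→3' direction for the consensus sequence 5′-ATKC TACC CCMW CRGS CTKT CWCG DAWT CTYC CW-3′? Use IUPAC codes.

Standard pairs A↔T, G↔C; ambiguity codes pair R↔Y, M↔K, W↔W, S↔S, D↔H. Complement (TAMGATGGGGKWGYCSGAMAGWGCHTWAGARGGW), then reverse for 5'→3'.

5'-WGGRAGAWTHCGWGAMAGSCYGWKGGGGTAGMAT-3'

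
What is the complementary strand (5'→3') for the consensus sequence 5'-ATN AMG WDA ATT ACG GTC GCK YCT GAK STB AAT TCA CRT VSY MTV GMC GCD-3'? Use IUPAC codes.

5'-HGCGKCBAKRSBAYGTGAATTVASMTCAGRMGCGACCGTAATTHWCKTNAT-3'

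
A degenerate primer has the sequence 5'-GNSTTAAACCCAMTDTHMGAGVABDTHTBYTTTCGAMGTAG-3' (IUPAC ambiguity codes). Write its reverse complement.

Standard pairs A↔T, G↔C; ambiguity codes pair Y↔R, M↔K, S↔S, B↔V, D↔H, N↔N. Complement (CNSAATTTGGGTKAHADKCTCBTVHADAVRAAAGCTKCATC), then reverse for 5'→3'.

5'-CTACKTCGAAARVADAHVTBCTCKDAHAKTGGGTTTAASNC-3'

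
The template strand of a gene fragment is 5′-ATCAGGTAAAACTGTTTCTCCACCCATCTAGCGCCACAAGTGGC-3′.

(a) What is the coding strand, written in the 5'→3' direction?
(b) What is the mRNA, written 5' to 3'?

(a) The coding strand is the reverse complement of the template: complement TAGTCCATTTTGACAAAGAGGTGGGTAGATCGCGGTGTTCACCG, then reverse.
(b) mRNA has the coding-strand sequence with T→U.

(a) 5'-GCCACTTGTGGCGCTAGATGGGTGGAGAAACAGTTTTACCTGAT-3'
(b) 5'-GCCACUUGUGGCGCUAGAUGGGUGGAGAAACAGUUUUACCUGAU-3'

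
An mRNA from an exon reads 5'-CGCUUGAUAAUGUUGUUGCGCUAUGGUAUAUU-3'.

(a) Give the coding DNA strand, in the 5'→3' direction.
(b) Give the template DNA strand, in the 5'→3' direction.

(a) The coding strand matches the mRNA with U→T.
(b) The template strand is the reverse complement of the coding strand.

(a) 5'-CGCTTGATAATGTTGTTGCGCTATGGTATATT-3'
(b) 5'-AATATACCATAGCGCAACAACATTATCAAGCG-3'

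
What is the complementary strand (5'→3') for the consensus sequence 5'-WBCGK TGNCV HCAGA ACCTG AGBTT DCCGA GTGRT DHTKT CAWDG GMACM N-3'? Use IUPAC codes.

Standard pairs A↔T, G↔C; ambiguity codes pair R↔Y, M↔K, W↔W, B↔V, D↔H, N↔N. Complement (WVGCMACNGBDGTCTTGGACTCVAAHGGCTCACYAHDAMAGTWHCCKTGKN), then reverse for 5'→3'.

5′-NKGTKCCHWTGAMADHAYCACTCGGHAAVCTCAGGTTCTGDBGNCAMCGVW-3′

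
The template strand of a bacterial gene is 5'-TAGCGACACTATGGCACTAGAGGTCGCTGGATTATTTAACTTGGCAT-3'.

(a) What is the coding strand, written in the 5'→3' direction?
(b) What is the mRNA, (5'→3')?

(a) The coding strand is the reverse complement of the template: complement ATCGCTGTGATACCGTGATCTCCAGCGACCTAATAAATTGAACCGTA, then reverse.
(b) mRNA has the coding-strand sequence with T→U.

(a) 5'-ATGCCAAGTTAAATAATCCAGCGACCTCTAGTGCCATAGTGTCGCTA-3'
(b) 5'-AUGCCAAGUUAAAUAAUCCAGCGACCUCUAGUGCCAUAGUGUCGCUA-3'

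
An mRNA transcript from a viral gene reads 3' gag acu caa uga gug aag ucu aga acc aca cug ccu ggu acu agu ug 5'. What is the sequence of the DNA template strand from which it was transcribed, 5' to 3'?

5'-CTCTGAGTTACTCACTTCAGATCTTGGTGTGACGGACCATGATCAAC-3'

Written 5'→3' the mRNA is GUUGAUCAUGGUCCGUCACACCAAGAUCUGAAGUGAGUAACUCAGAG, so the coding DNA strand is GTTGATCATGGTCCGTCACACCAAGATCTGAAGTGAGTAACTCAGAG. The template is its reverse complement.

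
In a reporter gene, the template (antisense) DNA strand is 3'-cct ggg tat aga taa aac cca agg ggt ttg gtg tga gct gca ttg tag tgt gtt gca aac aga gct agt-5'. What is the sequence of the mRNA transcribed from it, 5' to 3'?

5′-GGACCCAUAUCUAUUUUGGGUUCCCCAAACCACACUCGACGUAACAUCACACAACGUUUGUCUCGAUCA-3′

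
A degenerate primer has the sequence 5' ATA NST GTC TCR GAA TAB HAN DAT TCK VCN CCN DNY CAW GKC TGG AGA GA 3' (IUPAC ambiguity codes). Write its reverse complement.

5'-TCTCTCCAGMCWTGRNHNGGNGBMGAATHNTDVTATTCYGAGACASNTAT-3'

Standard pairs A↔T, G↔C; ambiguity codes pair R↔Y, K↔M, W↔W, S↔S, B↔V, D↔H, N↔N. Complement (TATNSACAGAGYCTTATVDTNHTAAGMBGNGGNHNRGTWCMGACCTCTCT), then reverse for 5'→3'.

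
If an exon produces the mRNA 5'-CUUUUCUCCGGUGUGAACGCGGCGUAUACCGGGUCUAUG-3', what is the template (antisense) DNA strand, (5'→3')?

5'-CATAGACCCGGTATACGCCGCGTTCACACCGGAGAAAAG-3'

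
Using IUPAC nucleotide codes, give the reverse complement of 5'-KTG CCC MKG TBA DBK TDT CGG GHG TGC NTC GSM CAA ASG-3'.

5'-CSTTTGKSCGANGCACDCCCGAHAMVHTVACMKGGGCAM-3'

Standard pairs A↔T, G↔C; ambiguity codes pair M↔K, S↔S, B↔V, D↔H, N↔N. Complement (MACGGGKMCAVTHVMAHAGCCCDCACGNAGCSKGTTTSC), then reverse for 5'→3'.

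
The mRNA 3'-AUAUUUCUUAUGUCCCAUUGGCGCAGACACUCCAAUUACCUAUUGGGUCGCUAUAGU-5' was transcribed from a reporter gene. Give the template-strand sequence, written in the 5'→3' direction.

Written 5'→3' the mRNA is UGAUAUCGCUGGGUUAUCCAUUAACCUCACAGACGCGGUUACCCUGUAUUCUUUAUA, so the coding DNA strand is TGATATCGCTGGGTTATCCATTAACCTCACAGACGCGGTTACCCTGTATTCTTTATA. The template is its reverse complement.

5'-TATAAAGAATACAGGGTAACCGCGTCTGTGAGGTTAATGGATAACCCAGCGATATCA-3'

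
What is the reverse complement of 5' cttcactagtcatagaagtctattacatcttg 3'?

Reading the sequence 3'→5' and pairing each base (A↔T, G↔C) gives the reverse complement directly.

5'-CAAGATGTAATAGACTTCTATGACTAGTGAAG-3'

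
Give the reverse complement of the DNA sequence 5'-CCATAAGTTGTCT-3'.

5′-AGACAACTTATGG-3′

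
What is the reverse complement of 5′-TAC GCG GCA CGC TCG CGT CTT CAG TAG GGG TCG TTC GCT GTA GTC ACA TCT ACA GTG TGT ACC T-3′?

Reading the sequence 3'→5' and pairing each base (A↔T, G↔C) gives the reverse complement directly.

5'-AGGTACACACTGTAGATGTGACTACAGCGAACGACCCCTACTGAAGACGCGAGCGTGCCGCGTA-3'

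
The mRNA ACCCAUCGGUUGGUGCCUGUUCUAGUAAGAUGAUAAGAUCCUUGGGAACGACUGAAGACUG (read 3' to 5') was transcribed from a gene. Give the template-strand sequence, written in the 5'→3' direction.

Written 5'→3' the mRNA is GUCAGAAGUCAGCAAGGGUUCCUAGAAUAGUAGAAUGAUCUUGUCCGUGGUUGGCUACCCA, so the coding DNA strand is GTCAGAAGTCAGCAAGGGTTCCTAGAATAGTAGAATGATCTTGTCCGTGGTTGGCTACCCA. The template is its reverse complement.

5'-TGGGTAGCCAACCACGGACAAGATCATTCTACTATTCTAGGAACCCTTGCTGACTTCTGAC-3'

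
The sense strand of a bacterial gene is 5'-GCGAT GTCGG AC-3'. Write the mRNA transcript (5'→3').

5'-GCGAUGUCGGAC-3'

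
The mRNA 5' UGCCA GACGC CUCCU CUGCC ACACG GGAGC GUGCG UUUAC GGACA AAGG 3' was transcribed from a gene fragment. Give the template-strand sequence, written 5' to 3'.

5'-CCTTTGTCCGTAAACGCACGCTCCCGTGTGGCAGAGGAGGCGTCTGGCA-3'

Replace U with T to get the coding DNA strand: TGCCAGACGCCTCCTCTGCCACACGGGAGCGTGCGTTTACGGACAAAGG. The template strand is its reverse complement (complement ACGGTCTGCGGAGGAGACGGTGTGCCCTCGCACGCAAATGCCTGTTTCC, then reverse).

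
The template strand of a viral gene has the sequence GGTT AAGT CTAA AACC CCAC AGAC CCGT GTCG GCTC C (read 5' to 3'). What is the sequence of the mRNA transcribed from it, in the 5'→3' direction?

The mRNA has the sequence of the coding strand (reverse complement of the template) with T→U. Reverse complement of GGTTAAGTCTAAAACCCCACAGACCCGTGTCGGCTCC is GGAGCCGACACGGGTCTGTGGGGTTTTAGACTTAACC; then T→U.

5'-GGAGCCGACACGGGUCUGUGGGGUUUUAGACUUAACC-3'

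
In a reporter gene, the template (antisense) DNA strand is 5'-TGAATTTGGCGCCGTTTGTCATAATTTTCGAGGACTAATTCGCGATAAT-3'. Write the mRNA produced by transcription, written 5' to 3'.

RNA polymerase reads the template 3'→5' and synthesizes mRNA 5'→3' by base-pairing (A→U, T→A, G↔C). The complement of the template is ACTTAAACCGCGGCAAACAGTATTAAAAGCTCCTGATTAAGCGCTATTA; antiparallel, so 5'→3' the coding strand is ATTATCGCGAATTAGTCCTCGAAAATTATGACAAACGGCGCCAAATTCA. Replace T with U for the mRNA.

5'-AUUAUCGCGAAUUAGUCCUCGAAAAUUAUGACAAACGGCGCCAAAUUCA-3'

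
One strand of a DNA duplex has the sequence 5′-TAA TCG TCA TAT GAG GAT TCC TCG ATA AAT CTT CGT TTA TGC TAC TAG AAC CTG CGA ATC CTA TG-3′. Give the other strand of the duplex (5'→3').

5'-CATAGGATTCGCAGGTTCTAGTAGCATAAACGAAGATTTATCGAGGAATCCTCATATGACGATTA-3'

The complement of TAATCGTCATATGAGGATTCCTCGATAAATCTTCGTTTATGCTACTAGAACCTGCGAATCCTATG is ATTAGCAGTATACTCCTAAGGAGCTATTTAGAAGCAAATACGATGATCTTGGACGCTTAGGATAC (A↔T, G↔C). DNA strands are antiparallel, so the complementary strand runs 3'→5'; reversing gives the 5'→3' form.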